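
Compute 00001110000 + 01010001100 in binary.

Add column by column from the right: bit + bit + carry-in; write the sum mod 2, carry 1 when the sum is 2 or 3.
carry:  00000000000
        00001110000
+       01010001100
-------------------
       001011111100
(the carry out of the leftmost column, 0, becomes the leading bit)
Decimal check:
  00001110000 = 64 + 32 + 16 = 112
  01010001100 = 512 + 128 + 8 + 4 = 652
  112 + 652 = 764, and 001011111100 = 512 + 128 + 64 + 32 + 16 + 8 + 4 = 764 ✓



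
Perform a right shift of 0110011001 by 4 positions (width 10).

Original: 0110011001 (decimal 409)
Shift right by 4 positions
Drop the 4 low bits; fill with zeros on the left
Result: 0000011001 (decimal 25)
Equivalent: 409 >> 4 = 409 ÷ 2^4 = 25



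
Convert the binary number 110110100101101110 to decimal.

Sum of powers of 2 for each 1-bit:
2^1 + 2^2 + 2^3 + 2^5 + 2^6 + 2^8 + 2^11 + 2^13 + 2^14 + 2^16 + 2^17
= 2 + 4 + 8 + 32 + 64 + 256 + 2048 + 8192 + 16384 + 65536 + 131072
= 223598



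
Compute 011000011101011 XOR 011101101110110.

XOR: 1 when bits differ
  011000011101011
^ 011101101110110
-----------------
  000101110011101
Decimal: 12523 ^ 15222 = 2973



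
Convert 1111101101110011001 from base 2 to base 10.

Sum of powers of 2 for each 1-bit:
2^0 + 2^3 + 2^4 + 2^7 + 2^8 + 2^9 + 2^11 + 2^12 + 2^14 + 2^15 + 2^16 + 2^17 + 2^18
= 1 + 8 + 16 + 128 + 256 + 512 + 2048 + 4096 + 16384 + 32768 + 65536 + 131072 + 262144
= 514969



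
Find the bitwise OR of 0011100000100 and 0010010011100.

OR: 1 when either bit is 1
  0011100000100
| 0010010011100
---------------
  0011110011100
Decimal: 1796 | 1180 = 1948



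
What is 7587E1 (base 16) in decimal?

Expand by place value (powers of 16):
Digit values: E = 14
7587E1 = 7 × 16^5 + 5 × 16^4 + 8 × 16^3 + 7 × 16^2 + 14 × 16^1 + 1 × 16^0
= 7 × 1048576 + 5 × 65536 + 8 × 4096 + 7 × 256 + 14 × 16 + 1 × 1
= 7340032 + 327680 + 32768 + 1792 + 224 + 1
= 7702497



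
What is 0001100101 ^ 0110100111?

XOR: 1 when bits differ
  0001100101
^ 0110100111
------------
  0111000010
Decimal: 101 ^ 423 = 450



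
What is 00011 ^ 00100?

XOR: 1 when bits differ
  00011
^ 00100
-------
  00111
Decimal: 3 ^ 4 = 7



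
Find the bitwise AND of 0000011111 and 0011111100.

AND: 1 only when both bits are 1
  0000011111
& 0011111100
------------
  0000011100
Decimal: 31 & 252 = 28



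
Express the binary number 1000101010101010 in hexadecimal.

Group into 4-bit nibbles from right:
  1000 = 8
  1010 = A
  1010 = A
  1010 = A
Result: 8AAA



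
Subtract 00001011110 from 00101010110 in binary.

Method 1 - Direct subtraction (column by column from the right: bit − bit − borrow-in; if negative, add 2 and borrow 1 from the next column):
borrow: 00111110000
        00101010110
-       00001011110
-------------------
        00011111000

Method 2 - Add two's complement:
Two's complement of 00001011110: invert → 11110100001, add 1 → 11110100010
  00101010110
+ 11110100010
-------------
 100011111000  (end carry out of the top bit = 1)
Discarding the end carry: 00011111000
Decimal check:
  00101010110 = 256 + 64 + 16 + 4 + 2 = 342
  00001011110 = 64 + 16 + 8 + 4 + 2 = 94
  342 - 94 = 248, and 00011111000 = 128 + 64 + 32 + 16 + 8 = 248 ✓



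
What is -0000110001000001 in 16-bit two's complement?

Original: 0000110001000001
Step 1 - Invert all bits: 1111001110111110
Step 2 - Add 1: 1111001110111111
Verification: 0000110001000001 + 1111001110111111 = 10000000000000000; discarding the end carry (carry out of the top bit) leaves the 16-bit value 0000000000000000, as required for x + (-x)



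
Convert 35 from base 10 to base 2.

Using repeated division by 2:
35 ÷ 2 = 17 remainder 1
17 ÷ 2 = 8 remainder 1
8 ÷ 2 = 4 remainder 0
4 ÷ 2 = 2 remainder 0
2 ÷ 2 = 1 remainder 0
1 ÷ 2 = 0 remainder 1
Reading remainders bottom to top: 100011



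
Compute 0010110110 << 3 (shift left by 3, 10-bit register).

Original: 0010110110 (decimal 182)
Shift left by 3 positions
Append 3 zeros on the right and drop the 3 high bits that overflow the 10-bit width
Result: 0110110000 (decimal 432)
Equivalent: 182 << 3 = 182 × 2^3 = 1456, truncated to 10 bits = 432



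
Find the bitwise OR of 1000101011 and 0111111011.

OR: 1 when either bit is 1
  1000101011
| 0111111011
------------
  1111111011
Decimal: 555 | 507 = 1019



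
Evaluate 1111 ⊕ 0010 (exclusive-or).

XOR: 1 when bits differ
  1111
^ 0010
------
  1101
Decimal: 15 ^ 2 = 13



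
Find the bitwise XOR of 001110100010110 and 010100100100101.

XOR: 1 when bits differ
  001110100010110
^ 010100100100101
-----------------
  011010000110011
Decimal: 7446 ^ 10533 = 13363



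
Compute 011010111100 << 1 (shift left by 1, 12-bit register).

Original: 011010111100 (decimal 1724)
Shift left by 1 position
Append 1 zero on the right
Result: 110101111000 (decimal 3448)
Equivalent: 1724 << 1 = 1724 × 2^1 = 3448



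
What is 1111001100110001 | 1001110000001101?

OR: 1 when either bit is 1
  1111001100110001
| 1001110000001101
------------------
  1111111100111101
Decimal: 62257 | 39949 = 65341



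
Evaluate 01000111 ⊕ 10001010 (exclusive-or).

XOR: 1 when bits differ
  01000111
^ 10001010
----------
  11001101
Decimal: 71 ^ 138 = 205



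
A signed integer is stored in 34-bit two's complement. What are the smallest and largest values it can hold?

For 34-bit two's complement:
Minimum: -2^33 = -8589934592
Maximum: 2^33 - 1 = 8589934591



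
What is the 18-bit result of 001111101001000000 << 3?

Original: 001111101001000000 (decimal 64064)
Shift left by 3 positions
Append 3 zeros on the right and drop the 3 high bits that overflow the 18-bit width
Result: 111101001000000000 (decimal 250368)
Equivalent: 64064 << 3 = 64064 × 2^3 = 512512, truncated to 18 bits = 250368



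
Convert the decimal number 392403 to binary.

Using repeated division by 2:
392403 ÷ 2 = 196201 remainder 1
196201 ÷ 2 = 98100 remainder 1
98100 ÷ 2 = 49050 remainder 0
49050 ÷ 2 = 24525 remainder 0
24525 ÷ 2 = 12262 remainder 1
12262 ÷ 2 = 6131 remainder 0
6131 ÷ 2 = 3065 remainder 1
3065 ÷ 2 = 1532 remainder 1
1532 ÷ 2 = 766 remainder 0
766 ÷ 2 = 383 remainder 0
383 ÷ 2 = 191 remainder 1
191 ÷ 2 = 95 remainder 1
95 ÷ 2 = 47 remainder 1
47 ÷ 2 = 23 remainder 1
23 ÷ 2 = 11 remainder 1
11 ÷ 2 = 5 remainder 1
5 ÷ 2 = 2 remainder 1
2 ÷ 2 = 1 remainder 0
1 ÷ 2 = 0 remainder 1
Reading remainders bottom to top: 1011111110011010011



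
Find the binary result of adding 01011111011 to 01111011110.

Add column by column from the right: bit + bit + carry-in; write the sum mod 2, carry 1 when the sum is 2 or 3.
carry:  11111111100
        01011111011
+       01111011110
-------------------
       011011011001
(the carry out of the leftmost column, 0, becomes the leading bit)
Decimal check:
  01011111011 = 512 + 128 + 64 + 32 + 16 + 8 + 2 + 1 = 763
  01111011110 = 512 + 256 + 128 + 64 + 16 + 8 + 4 + 2 = 990
  763 + 990 = 1753, and 011011011001 = 1024 + 512 + 128 + 64 + 16 + 8 + 1 = 1753 ✓



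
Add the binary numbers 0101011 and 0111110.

Add column by column from the right: bit + bit + carry-in; write the sum mod 2, carry 1 when the sum is 2 or 3.
carry:  1111100
        0101011
+       0111110
---------------
       01101001
(the carry out of the leftmost column, 0, becomes the leading bit)
Decimal check:
  0101011 = 32 + 8 + 2 + 1 = 43
  0111110 = 32 + 16 + 8 + 4 + 2 = 62
  43 + 62 = 105, and 01101001 = 64 + 32 + 8 + 1 = 105 ✓



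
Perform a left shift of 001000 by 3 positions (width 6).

Original: 001000 (decimal 8)
Shift left by 3 positions
Append 3 zeros on the right and drop the 3 high bits that overflow the 6-bit width
Result: 000000 (decimal 0)
Equivalent: 8 << 3 = 8 × 2^3 = 64, truncated to 6 bits = 0



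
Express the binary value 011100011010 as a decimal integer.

Sum of powers of 2 for each 1-bit:
2^1 + 2^3 + 2^4 + 2^8 + 2^9 + 2^10
= 2 + 8 + 16 + 256 + 512 + 1024
= 1818



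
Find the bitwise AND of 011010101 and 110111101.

AND: 1 only when both bits are 1
  011010101
& 110111101
-----------
  010010101
Decimal: 213 & 445 = 149



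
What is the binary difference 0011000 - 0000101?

Method 1 - Direct subtraction (column by column from the right: bit − bit − borrow-in; if negative, add 2 and borrow 1 from the next column):
borrow: 0001110
        0011000
-       0000101
---------------
        0010011

Method 2 - Add two's complement:
Two's complement of 0000101: invert → 1111010, add 1 → 1111011
  0011000
+ 1111011
---------
 10010011  (end carry out of the top bit = 1)
Discarding the end carry: 0010011
Decimal check:
  0011000 = 16 + 8 = 24
  0000101 = 4 + 1 = 5
  24 - 5 = 19, and 0010011 = 16 + 2 + 1 = 19 ✓



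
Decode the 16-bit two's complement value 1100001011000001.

Binary: 1100001011000001
Sign bit: 1 (negative)
Invert: 0011110100111110
Add 1:  0011110100111111
Magnitude: 0011110100111111 = 8192 + 4096 + 2048 + 1024 + 256 + 32 + 16 + 8 + 4 + 2 + 1 = 15679
Value: -15679



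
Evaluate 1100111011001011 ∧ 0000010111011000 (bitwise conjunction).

AND: 1 only when both bits are 1
  1100111011001011
& 0000010111011000
------------------
  0000010011001000
Decimal: 52939 & 1496 = 1224



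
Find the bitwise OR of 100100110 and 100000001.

OR: 1 when either bit is 1
  100100110
| 100000001
-----------
  100100111
Decimal: 294 | 257 = 295



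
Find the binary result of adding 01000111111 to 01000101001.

Add column by column from the right: bit + bit + carry-in; write the sum mod 2, carry 1 when the sum is 2 or 3.
carry:  10001111110
        01000111111
+       01000101001
-------------------
       010001101000
(the carry out of the leftmost column, 0, becomes the leading bit)
Decimal check:
  01000111111 = 512 + 32 + 16 + 8 + 4 + 2 + 1 = 575
  01000101001 = 512 + 32 + 8 + 1 = 553
  575 + 553 = 1128, and 010001101000 = 1024 + 64 + 32 + 8 = 1128 ✓



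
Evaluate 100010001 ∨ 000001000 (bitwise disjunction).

OR: 1 when either bit is 1
  100010001
| 000001000
-----------
  100011001
Decimal: 273 | 8 = 281



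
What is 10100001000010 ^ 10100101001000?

XOR: 1 when bits differ
  10100001000010
^ 10100101001000
----------------
  00000100001010
Decimal: 10306 ^ 10568 = 266



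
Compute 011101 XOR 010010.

XOR: 1 when bits differ
  011101
^ 010010
--------
  001111
Decimal: 29 ^ 18 = 15



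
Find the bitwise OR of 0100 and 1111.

OR: 1 when either bit is 1
  0100
| 1111
------
  1111
Decimal: 4 | 15 = 15



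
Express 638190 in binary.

Using repeated division by 2:
638190 ÷ 2 = 319095 remainder 0
319095 ÷ 2 = 159547 remainder 1
159547 ÷ 2 = 79773 remainder 1
79773 ÷ 2 = 39886 remainder 1
39886 ÷ 2 = 19943 remainder 0
19943 ÷ 2 = 9971 remainder 1
9971 ÷ 2 = 4985 remainder 1
4985 ÷ 2 = 2492 remainder 1
2492 ÷ 2 = 1246 remainder 0
1246 ÷ 2 = 623 remainder 0
623 ÷ 2 = 311 remainder 1
311 ÷ 2 = 155 remainder 1
155 ÷ 2 = 77 remainder 1
77 ÷ 2 = 38 remainder 1
38 ÷ 2 = 19 remainder 0
19 ÷ 2 = 9 remainder 1
9 ÷ 2 = 4 remainder 1
4 ÷ 2 = 2 remainder 0
2 ÷ 2 = 1 remainder 0
1 ÷ 2 = 0 remainder 1
Reading remainders bottom to top: 10011011110011101110



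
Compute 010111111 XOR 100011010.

XOR: 1 when bits differ
  010111111
^ 100011010
-----------
  110100101
Decimal: 191 ^ 282 = 421



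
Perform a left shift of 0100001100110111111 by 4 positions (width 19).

Original: 0100001100110111111 (decimal 137663)
Shift left by 4 positions
Append 4 zeros on the right and drop the 4 high bits that overflow the 19-bit width
Result: 0011001101111110000 (decimal 105456)
Equivalent: 137663 << 4 = 137663 × 2^4 = 2202608, truncated to 19 bits = 105456



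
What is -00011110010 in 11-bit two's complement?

Original: 00011110010
Step 1 - Invert all bits: 11100001101
Step 2 - Add 1: 11100001110
Verification: 00011110010 + 11100001110 = 100000000000; discarding the end carry (carry out of the top bit) leaves the 11-bit value 00000000000, as required for x + (-x)



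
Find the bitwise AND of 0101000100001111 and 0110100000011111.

AND: 1 only when both bits are 1
  0101000100001111
& 0110100000011111
------------------
  0100000000001111
Decimal: 20751 & 26655 = 16399



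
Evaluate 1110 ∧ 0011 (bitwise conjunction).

AND: 1 only when both bits are 1
  1110
& 0011
------
  0010
Decimal: 14 & 3 = 2



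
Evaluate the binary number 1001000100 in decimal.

Sum of powers of 2 for each 1-bit:
2^2 + 2^6 + 2^9
= 4 + 64 + 512
= 580



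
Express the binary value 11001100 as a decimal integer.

Sum of powers of 2 for each 1-bit:
2^2 + 2^3 + 2^6 + 2^7
= 4 + 8 + 64 + 128
= 204



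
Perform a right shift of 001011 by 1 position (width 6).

Original: 001011 (decimal 11)
Shift right by 1 position
Drop the 1 low bit; fill with zero on the left
Result: 000101 (decimal 5)
Equivalent: 11 >> 1 = 11 ÷ 2^1 = 5



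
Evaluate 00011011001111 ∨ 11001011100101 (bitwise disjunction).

OR: 1 when either bit is 1
  00011011001111
| 11001011100101
----------------
  11011011101111
Decimal: 1743 | 13029 = 14063



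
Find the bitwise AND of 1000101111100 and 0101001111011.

AND: 1 only when both bits are 1
  1000101111100
& 0101001111011
---------------
  0000001111000
Decimal: 4476 & 2683 = 120



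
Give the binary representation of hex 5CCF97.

Convert each hex digit to 4 bits:
  5 = 0101
  C = 1100
  C = 1100
  F = 1111
  9 = 1001
  7 = 0111
Concatenate: 010111001100111110010111



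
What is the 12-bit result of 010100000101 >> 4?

Original: 010100000101 (decimal 1285)
Shift right by 4 positions
Drop the 4 low bits; fill with zeros on the left
Result: 000001010000 (decimal 80)
Equivalent: 1285 >> 4 = 1285 ÷ 2^4 = 80



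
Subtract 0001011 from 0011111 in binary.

Method 1 - Direct subtraction (column by column from the right: bit − bit − borrow-in; if negative, add 2 and borrow 1 from the next column):
borrow: 0000000
        0011111
-       0001011
---------------
        0010100

Method 2 - Add two's complement:
Two's complement of 0001011: invert → 1110100, add 1 → 1110101
  0011111
+ 1110101
---------
 10010100  (end carry out of the top bit = 1)
Discarding the end carry: 0010100
Decimal check:
  0011111 = 16 + 8 + 4 + 2 + 1 = 31
  0001011 = 8 + 2 + 1 = 11
  31 - 11 = 20, and 0010100 = 16 + 4 = 20 ✓



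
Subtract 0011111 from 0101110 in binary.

Method 1 - Direct subtraction (column by column from the right: bit − bit − borrow-in; if negative, add 2 and borrow 1 from the next column):
borrow: 0111110
        0101110
-       0011111
---------------
        0001111

Method 2 - Add two's complement:
Two's complement of 0011111: invert → 1100000, add 1 → 1100001
  0101110
+ 1100001
---------
 10001111  (end carry out of the top bit = 1)
Discarding the end carry: 0001111
Decimal check:
  0101110 = 32 + 8 + 4 + 2 = 46
  0011111 = 16 + 8 + 4 + 2 + 1 = 31
  46 - 31 = 15, and 0001111 = 8 + 4 + 2 + 1 = 15 ✓



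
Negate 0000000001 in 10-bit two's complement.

Original: 0000000001
Step 1 - Invert all bits: 1111111110
Step 2 - Add 1: 1111111111
Verification: 0000000001 + 1111111111 = 10000000000; discarding the end carry (carry out of the top bit) leaves the 10-bit value 0000000000, as required for x + (-x)



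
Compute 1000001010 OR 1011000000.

OR: 1 when either bit is 1
  1000001010
| 1011000000
------------
  1011001010
Decimal: 522 | 704 = 714



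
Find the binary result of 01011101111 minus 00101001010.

Method 1 - Direct subtraction (column by column from the right: bit − bit − borrow-in; if negative, add 2 and borrow 1 from the next column):
borrow: 01000000000
        01011101111
-       00101001010
-------------------
        00110100101

Method 2 - Add two's complement:
Two's complement of 00101001010: invert → 11010110101, add 1 → 11010110110
  01011101111
+ 11010110110
-------------
 100110100101  (end carry out of the top bit = 1)
Discarding the end carry: 00110100101
Decimal check:
  01011101111 = 512 + 128 + 64 + 32 + 8 + 4 + 2 + 1 = 751
  00101001010 = 256 + 64 + 8 + 2 = 330
  751 - 330 = 421, and 00110100101 = 256 + 128 + 32 + 4 + 1 = 421 ✓



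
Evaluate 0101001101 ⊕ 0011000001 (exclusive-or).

XOR: 1 when bits differ
  0101001101
^ 0011000001
------------
  0110001100
Decimal: 333 ^ 193 = 396



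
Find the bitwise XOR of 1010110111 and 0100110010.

XOR: 1 when bits differ
  1010110111
^ 0100110010
------------
  1110000101
Decimal: 695 ^ 306 = 901



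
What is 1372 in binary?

Using repeated division by 2:
1372 ÷ 2 = 686 remainder 0
686 ÷ 2 = 343 remainder 0
343 ÷ 2 = 171 remainder 1
171 ÷ 2 = 85 remainder 1
85 ÷ 2 = 42 remainder 1
42 ÷ 2 = 21 remainder 0
21 ÷ 2 = 10 remainder 1
10 ÷ 2 = 5 remainder 0
5 ÷ 2 = 2 remainder 1
2 ÷ 2 = 1 remainder 0
1 ÷ 2 = 0 remainder 1
Reading remainders bottom to top: 10101011100



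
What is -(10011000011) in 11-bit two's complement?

Original (sign bit 1, negative): 10011000011
Step 1 - Invert all bits: 01100111100
Step 2 - Add 1: 01100111101
Verification: 10011000011 + 01100111101 = 100000000000; discarding the end carry (carry out of the top bit) leaves the 11-bit value 00000000000, as required for x + (-x)



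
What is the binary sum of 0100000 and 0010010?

Add column by column from the right: bit + bit + carry-in; write the sum mod 2, carry 1 when the sum is 2 or 3.
carry:  0000000
        0100000
+       0010010
---------------
       00110010
(the carry out of the leftmost column, 0, becomes the leading bit)
Decimal check:
  0100000 = 32
  0010010 = 16 + 2 = 18
  32 + 18 = 50, and 00110010 = 32 + 16 + 2 = 50 ✓



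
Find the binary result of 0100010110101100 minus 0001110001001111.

Method 1 - Direct subtraction (column by column from the right: bit − bit − borrow-in; if negative, add 2 and borrow 1 from the next column):
borrow: 0111000010111110
        0100010110101100
-       0001110001001111
------------------------
        0010100101011101

Method 2 - Add two's complement:
Two's complement of 0001110001001111: invert → 1110001110110000, add 1 → 1110001110110001
  0100010110101100
+ 1110001110110001
------------------
 10010100101011101  (end carry out of the top bit = 1)
Discarding the end carry: 0010100101011101
Decimal check:
  0100010110101100 = 16384 + 1024 + 256 + 128 + 32 + 8 + 4 = 17836
  0001110001001111 = 4096 + 2048 + 1024 + 64 + 8 + 4 + 2 + 1 = 7247
  17836 - 7247 = 10589, and 0010100101011101 = 8192 + 2048 + 256 + 64 + 16 + 8 + 4 + 1 = 10589 ✓



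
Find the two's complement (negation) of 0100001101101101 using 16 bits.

Original: 0100001101101101
Step 1 - Invert all bits: 1011110010010010
Step 2 - Add 1: 1011110010010011
Verification: 0100001101101101 + 1011110010010011 = 10000000000000000; discarding the end carry (carry out of the top bit) leaves the 16-bit value 0000000000000000, as required for x + (-x)



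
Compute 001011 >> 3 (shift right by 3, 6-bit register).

Original: 001011 (decimal 11)
Shift right by 3 positions
Drop the 3 low bits; fill with zeros on the left
Result: 000001 (decimal 1)
Equivalent: 11 >> 3 = 11 ÷ 2^3 = 1



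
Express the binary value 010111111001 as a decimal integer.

Sum of powers of 2 for each 1-bit:
2^0 + 2^3 + 2^4 + 2^5 + 2^6 + 2^7 + 2^8 + 2^10
= 1 + 8 + 16 + 32 + 64 + 128 + 256 + 1024
= 1529



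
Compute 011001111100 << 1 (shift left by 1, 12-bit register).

Original: 011001111100 (decimal 1660)
Shift left by 1 position
Append 1 zero on the right
Result: 110011111000 (decimal 3320)
Equivalent: 1660 << 1 = 1660 × 2^1 = 3320



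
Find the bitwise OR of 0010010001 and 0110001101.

OR: 1 when either bit is 1
  0010010001
| 0110001101
------------
  0110011101
Decimal: 145 | 397 = 413



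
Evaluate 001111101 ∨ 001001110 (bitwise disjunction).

OR: 1 when either bit is 1
  001111101
| 001001110
-----------
  001111111
Decimal: 125 | 78 = 127



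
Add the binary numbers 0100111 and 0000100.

Add column by column from the right: bit + bit + carry-in; write the sum mod 2, carry 1 when the sum is 2 or 3.
carry:  0001000
        0100111
+       0000100
---------------
       00101011
(the carry out of the leftmost column, 0, becomes the leading bit)
Decimal check:
  0100111 = 32 + 4 + 2 + 1 = 39
  0000100 = 4
  39 + 4 = 43, and 00101011 = 32 + 8 + 2 + 1 = 43 ✓



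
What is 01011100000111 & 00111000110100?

AND: 1 only when both bits are 1
  01011100000111
& 00111000110100
----------------
  00011000000100
Decimal: 5895 & 3636 = 1540



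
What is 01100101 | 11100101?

OR: 1 when either bit is 1
  01100101
| 11100101
----------
  11100101
Decimal: 101 | 229 = 229



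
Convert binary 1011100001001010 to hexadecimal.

Group into 4-bit nibbles from right:
  1011 = B
  1000 = 8
  0100 = 4
  1010 = A
Result: B84A



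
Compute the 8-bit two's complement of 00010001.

Original: 00010001
Step 1 - Invert all bits: 11101110
Step 2 - Add 1: 11101111
Verification: 00010001 + 11101111 = 100000000; discarding the end carry (carry out of the top bit) leaves the 8-bit value 00000000, as required for x + (-x)



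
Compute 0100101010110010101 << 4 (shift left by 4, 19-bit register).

Original: 0100101010110010101 (decimal 152981)
Shift left by 4 positions
Append 4 zeros on the right and drop the 4 high bits that overflow the 19-bit width
Result: 1010101100101010000 (decimal 350544)
Equivalent: 152981 << 4 = 152981 × 2^4 = 2447696, truncated to 19 bits = 350544



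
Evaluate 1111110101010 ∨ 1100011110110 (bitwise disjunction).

OR: 1 when either bit is 1
  1111110101010
| 1100011110110
---------------
  1111111111110
Decimal: 8106 | 6390 = 8190



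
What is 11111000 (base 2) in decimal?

Sum of powers of 2 for each 1-bit:
2^3 + 2^4 + 2^5 + 2^6 + 2^7
= 8 + 16 + 32 + 64 + 128
= 248



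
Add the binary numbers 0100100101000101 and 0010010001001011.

Add column by column from the right: bit + bit + carry-in; write the sum mod 2, carry 1 when the sum is 2 or 3.
carry:  0000000010011110
        0100100101000101
+       0010010001001011
------------------------
       00110110110010000
(the carry out of the leftmost column, 0, becomes the leading bit)
Decimal check:
  0100100101000101 = 16384 + 2048 + 256 + 64 + 4 + 1 = 18757
  0010010001001011 = 8192 + 1024 + 64 + 8 + 2 + 1 = 9291
  18757 + 9291 = 28048, and 00110110110010000 = 16384 + 8192 + 2048 + 1024 + 256 + 128 + 16 = 28048 ✓



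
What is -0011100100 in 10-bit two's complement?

Original: 0011100100
Step 1 - Invert all bits: 1100011011
Step 2 - Add 1: 1100011100
Verification: 0011100100 + 1100011100 = 10000000000; discarding the end carry (carry out of the top bit) leaves the 10-bit value 0000000000, as required for x + (-x)



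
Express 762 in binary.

Using repeated division by 2:
762 ÷ 2 = 381 remainder 0
381 ÷ 2 = 190 remainder 1
190 ÷ 2 = 95 remainder 0
95 ÷ 2 = 47 remainder 1
47 ÷ 2 = 23 remainder 1
23 ÷ 2 = 11 remainder 1
11 ÷ 2 = 5 remainder 1
5 ÷ 2 = 2 remainder 1
2 ÷ 2 = 1 remainder 0
1 ÷ 2 = 0 remainder 1
Reading remainders bottom to top: 1011111010



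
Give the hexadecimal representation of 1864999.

Using repeated division by 16 (digits 10–15 are A–F):
1864999 ÷ 16 = 116562 remainder 7
116562 ÷ 16 = 7285 remainder 2
7285 ÷ 16 = 455 remainder 5
455 ÷ 16 = 28 remainder 7
28 ÷ 16 = 1 remainder 12 (C)
1 ÷ 16 = 0 remainder 1
Reading remainders bottom to top: 1C7527



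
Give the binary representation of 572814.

Using repeated division by 2:
572814 ÷ 2 = 286407 remainder 0
286407 ÷ 2 = 143203 remainder 1
143203 ÷ 2 = 71601 remainder 1
71601 ÷ 2 = 35800 remainder 1
35800 ÷ 2 = 17900 remainder 0
17900 ÷ 2 = 8950 remainder 0
8950 ÷ 2 = 4475 remainder 0
4475 ÷ 2 = 2237 remainder 1
2237 ÷ 2 = 1118 remainder 1
1118 ÷ 2 = 559 remainder 0
559 ÷ 2 = 279 remainder 1
279 ÷ 2 = 139 remainder 1
139 ÷ 2 = 69 remainder 1
69 ÷ 2 = 34 remainder 1
34 ÷ 2 = 17 remainder 0
17 ÷ 2 = 8 remainder 1
8 ÷ 2 = 4 remainder 0
4 ÷ 2 = 2 remainder 0
2 ÷ 2 = 1 remainder 0
1 ÷ 2 = 0 remainder 1
Reading remainders bottom to top: 10001011110110001110



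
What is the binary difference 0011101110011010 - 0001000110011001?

Method 1 - Direct subtraction (column by column from the right: bit − bit − borrow-in; if negative, add 2 and borrow 1 from the next column):
borrow: 0000000000000010
        0011101110011010
-       0001000110011001
------------------------
        0010101000000001

Method 2 - Add two's complement:
Two's complement of 0001000110011001: invert → 1110111001100110, add 1 → 1110111001100111
  0011101110011010
+ 1110111001100111
------------------
 10010101000000001  (end carry out of the top bit = 1)
Discarding the end carry: 0010101000000001
Decimal check:
  0011101110011010 = 8192 + 4096 + 2048 + 512 + 256 + 128 + 16 + 8 + 2 = 15258
  0001000110011001 = 4096 + 256 + 128 + 16 + 8 + 1 = 4505
  15258 - 4505 = 10753, and 0010101000000001 = 8192 + 2048 + 512 + 1 = 10753 ✓



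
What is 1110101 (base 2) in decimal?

Sum of powers of 2 for each 1-bit:
2^0 + 2^2 + 2^4 + 2^5 + 2^6
= 1 + 4 + 16 + 32 + 64
= 117



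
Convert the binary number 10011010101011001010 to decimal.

Sum of powers of 2 for each 1-bit:
2^1 + 2^3 + 2^6 + 2^7 + 2^9 + 2^11 + 2^13 + 2^15 + 2^16 + 2^19
= 2 + 8 + 64 + 128 + 512 + 2048 + 8192 + 32768 + 65536 + 524288
= 633546



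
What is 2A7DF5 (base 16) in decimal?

Expand by place value (powers of 16):
Digit values: A = 10, D = 13, F = 15
2A7DF5 = 2 × 16^5 + 10 × 16^4 + 7 × 16^3 + 13 × 16^2 + 15 × 16^1 + 5 × 16^0
= 2 × 1048576 + 10 × 65536 + 7 × 4096 + 13 × 256 + 15 × 16 + 5 × 1
= 2097152 + 655360 + 28672 + 3328 + 240 + 5
= 2784757



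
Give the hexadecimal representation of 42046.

Using repeated division by 16 (digits 10–15 are A–F):
42046 ÷ 16 = 2627 remainder 14 (E)
2627 ÷ 16 = 164 remainder 3
164 ÷ 16 = 10 remainder 4
10 ÷ 16 = 0 remainder 10 (A)
Reading remainders bottom to top: A43E



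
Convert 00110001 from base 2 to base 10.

Sum of powers of 2 for each 1-bit:
2^0 + 2^4 + 2^5
= 1 + 16 + 32
= 49



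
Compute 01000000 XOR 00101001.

XOR: 1 when bits differ
  01000000
^ 00101001
----------
  01101001
Decimal: 64 ^ 41 = 105



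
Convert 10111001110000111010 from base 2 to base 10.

Sum of powers of 2 for each 1-bit:
2^1 + 2^3 + 2^4 + 2^5 + 2^10 + 2^11 + 2^12 + 2^15 + 2^16 + 2^17 + 2^19
= 2 + 8 + 16 + 32 + 1024 + 2048 + 4096 + 32768 + 65536 + 131072 + 524288
= 760890



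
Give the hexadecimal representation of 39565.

Using repeated division by 16 (digits 10–15 are A–F):
39565 ÷ 16 = 2472 remainder 13 (D)
2472 ÷ 16 = 154 remainder 8
154 ÷ 16 = 9 remainder 10 (A)
9 ÷ 16 = 0 remainder 9
Reading remainders bottom to top: 9A8D



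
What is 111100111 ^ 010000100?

XOR: 1 when bits differ
  111100111
^ 010000100
-----------
  101100011
Decimal: 487 ^ 132 = 355



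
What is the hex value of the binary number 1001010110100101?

Group into 4-bit nibbles from right:
  1001 = 9
  0101 = 5
  1010 = A
  0101 = 5
Result: 95A5



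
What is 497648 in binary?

Using repeated division by 2:
497648 ÷ 2 = 248824 remainder 0
248824 ÷ 2 = 124412 remainder 0
124412 ÷ 2 = 62206 remainder 0
62206 ÷ 2 = 31103 remainder 0
31103 ÷ 2 = 15551 remainder 1
15551 ÷ 2 = 7775 remainder 1
7775 ÷ 2 = 3887 remainder 1
3887 ÷ 2 = 1943 remainder 1
1943 ÷ 2 = 971 remainder 1
971 ÷ 2 = 485 remainder 1
485 ÷ 2 = 242 remainder 1
242 ÷ 2 = 121 remainder 0
121 ÷ 2 = 60 remainder 1
60 ÷ 2 = 30 remainder 0
30 ÷ 2 = 15 remainder 0
15 ÷ 2 = 7 remainder 1
7 ÷ 2 = 3 remainder 1
3 ÷ 2 = 1 remainder 1
1 ÷ 2 = 0 remainder 1
Reading remainders bottom to top: 1111001011111110000



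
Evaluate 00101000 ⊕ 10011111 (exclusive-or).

XOR: 1 when bits differ
  00101000
^ 10011111
----------
  10110111
Decimal: 40 ^ 159 = 183



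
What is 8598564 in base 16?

Using repeated division by 16 (digits 10–15 are A–F):
8598564 ÷ 16 = 537410 remainder 4
537410 ÷ 16 = 33588 remainder 2
33588 ÷ 16 = 2099 remainder 4
2099 ÷ 16 = 131 remainder 3
131 ÷ 16 = 8 remainder 3
8 ÷ 16 = 0 remainder 8
Reading remainders bottom to top: 833424



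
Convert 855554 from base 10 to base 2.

Using repeated division by 2:
855554 ÷ 2 = 427777 remainder 0
427777 ÷ 2 = 213888 remainder 1
213888 ÷ 2 = 106944 remainder 0
106944 ÷ 2 = 53472 remainder 0
53472 ÷ 2 = 26736 remainder 0
26736 ÷ 2 = 13368 remainder 0
13368 ÷ 2 = 6684 remainder 0
6684 ÷ 2 = 3342 remainder 0
3342 ÷ 2 = 1671 remainder 0
1671 ÷ 2 = 835 remainder 1
835 ÷ 2 = 417 remainder 1
417 ÷ 2 = 208 remainder 1
208 ÷ 2 = 104 remainder 0
104 ÷ 2 = 52 remainder 0
52 ÷ 2 = 26 remainder 0
26 ÷ 2 = 13 remainder 0
13 ÷ 2 = 6 remainder 1
6 ÷ 2 = 3 remainder 0
3 ÷ 2 = 1 remainder 1
1 ÷ 2 = 0 remainder 1
Reading remainders bottom to top: 11010000111000000010



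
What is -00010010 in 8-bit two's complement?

Original: 00010010
Step 1 - Invert all bits: 11101101
Step 2 - Add 1: 11101110
Verification: 00010010 + 11101110 = 100000000; discarding the end carry (carry out of the top bit) leaves the 8-bit value 00000000, as required for x + (-x)



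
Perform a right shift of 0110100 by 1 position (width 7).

Original: 0110100 (decimal 52)
Shift right by 1 position
Drop the 1 low bit; fill with zero on the left
Result: 0011010 (decimal 26)
Equivalent: 52 >> 1 = 52 ÷ 2^1 = 26



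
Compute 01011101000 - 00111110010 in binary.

Method 1 - Direct subtraction (column by column from the right: bit − bit − borrow-in; if negative, add 2 and borrow 1 from the next column):
borrow: 01111101100
        01011101000
-       00111110010
-------------------
        00011110110

Method 2 - Add two's complement:
Two's complement of 00111110010: invert → 11000001101, add 1 → 11000001110
  01011101000
+ 11000001110
-------------
 100011110110  (end carry out of the top bit = 1)
Discarding the end carry: 00011110110
Decimal check:
  01011101000 = 512 + 128 + 64 + 32 + 8 = 744
  00111110010 = 256 + 128 + 64 + 32 + 16 + 2 = 498
  744 - 498 = 246, and 00011110110 = 128 + 64 + 32 + 16 + 4 + 2 = 246 ✓



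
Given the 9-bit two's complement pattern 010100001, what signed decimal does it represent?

Binary: 010100001
Sign bit: 0 (non-negative)
Read directly as an unsigned value:
010100001 = 128 + 32 + 1 = 161
Value: 161



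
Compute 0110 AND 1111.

AND: 1 only when both bits are 1
  0110
& 1111
------
  0110
Decimal: 6 & 15 = 6



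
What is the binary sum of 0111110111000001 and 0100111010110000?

Add column by column from the right: bit + bit + carry-in; write the sum mod 2, carry 1 when the sum is 2 or 3.
carry:  1111111100000000
        0111110111000001
+       0100111010110000
------------------------
       01100110001110001
(the carry out of the leftmost column, 0, becomes the leading bit)
Decimal check:
  0111110111000001 = 16384 + 8192 + 4096 + 2048 + 1024 + 256 + 128 + 64 + 1 = 32193
  0100111010110000 = 16384 + 2048 + 1024 + 512 + 128 + 32 + 16 = 20144
  32193 + 20144 = 52337, and 01100110001110001 = 32768 + 16384 + 2048 + 1024 + 64 + 32 + 16 + 1 = 52337 ✓



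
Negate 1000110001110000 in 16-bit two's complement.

Original (sign bit 1, negative): 1000110001110000
Step 1 - Invert all bits: 0111001110001111
Step 2 - Add 1: 0111001110010000
Verification: 1000110001110000 + 0111001110010000 = 10000000000000000; discarding the end carry (carry out of the top bit) leaves the 16-bit value 0000000000000000, as required for x + (-x)



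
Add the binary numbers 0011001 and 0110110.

Add column by column from the right: bit + bit + carry-in; write the sum mod 2, carry 1 when the sum is 2 or 3.
carry:  1100000
        0011001
+       0110110
---------------
       01001111
(the carry out of the leftmost column, 0, becomes the leading bit)
Decimal check:
  0011001 = 16 + 8 + 1 = 25
  0110110 = 32 + 16 + 4 + 2 = 54
  25 + 54 = 79, and 01001111 = 64 + 8 + 4 + 2 + 1 = 79 ✓



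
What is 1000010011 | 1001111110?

OR: 1 when either bit is 1
  1000010011
| 1001111110
------------
  1001111111
Decimal: 531 | 638 = 639



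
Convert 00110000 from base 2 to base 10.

Sum of powers of 2 for each 1-bit:
2^4 + 2^5
= 16 + 32
= 48



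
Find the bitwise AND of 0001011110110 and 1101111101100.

AND: 1 only when both bits are 1
  0001011110110
& 1101111101100
---------------
  0001011100100
Decimal: 758 & 7148 = 740



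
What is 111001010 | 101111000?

OR: 1 when either bit is 1
  111001010
| 101111000
-----------
  111111010
Decimal: 458 | 376 = 506



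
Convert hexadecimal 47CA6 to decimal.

Expand by place value (powers of 16):
Digit values: C = 12, A = 10
47CA6 = 4 × 16^4 + 7 × 16^3 + 12 × 16^2 + 10 × 16^1 + 6 × 16^0
= 4 × 65536 + 7 × 4096 + 12 × 256 + 10 × 16 + 6 × 1
= 262144 + 28672 + 3072 + 160 + 6
= 294054



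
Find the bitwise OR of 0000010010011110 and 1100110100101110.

OR: 1 when either bit is 1
  0000010010011110
| 1100110100101110
------------------
  1100110110111110
Decimal: 1182 | 52526 = 52670



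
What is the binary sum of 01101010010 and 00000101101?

Add column by column from the right: bit + bit + carry-in; write the sum mod 2, carry 1 when the sum is 2 or 3.
carry:  00000000000
        01101010010
+       00000101101
-------------------
       001101111111
(the carry out of the leftmost column, 0, becomes the leading bit)
Decimal check:
  01101010010 = 512 + 256 + 64 + 16 + 2 = 850
  00000101101 = 32 + 8 + 4 + 1 = 45
  850 + 45 = 895, and 001101111111 = 512 + 256 + 64 + 32 + 16 + 8 + 4 + 2 + 1 = 895 ✓



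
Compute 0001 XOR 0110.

XOR: 1 when bits differ
  0001
^ 0110
------
  0111
Decimal: 1 ^ 6 = 7



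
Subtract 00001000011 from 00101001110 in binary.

Method 1 - Direct subtraction (column by column from the right: bit − bit − borrow-in; if negative, add 2 and borrow 1 from the next column):
borrow: 00000000110
        00101001110
-       00001000011
-------------------
        00100001011

Method 2 - Add two's complement:
Two's complement of 00001000011: invert → 11110111100, add 1 → 11110111101
  00101001110
+ 11110111101
-------------
 100100001011  (end carry out of the top bit = 1)
Discarding the end carry: 00100001011
Decimal check:
  00101001110 = 256 + 64 + 8 + 4 + 2 = 334
  00001000011 = 64 + 2 + 1 = 67
  334 - 67 = 267, and 00100001011 = 256 + 8 + 2 + 1 = 267 ✓



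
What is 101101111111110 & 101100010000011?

AND: 1 only when both bits are 1
  101101111111110
& 101100010000011
-----------------
  101100010000010
Decimal: 23550 & 22659 = 22658



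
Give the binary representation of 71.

Using repeated division by 2:
71 ÷ 2 = 35 remainder 1
35 ÷ 2 = 17 remainder 1
17 ÷ 2 = 8 remainder 1
8 ÷ 2 = 4 remainder 0
4 ÷ 2 = 2 remainder 0
2 ÷ 2 = 1 remainder 0
1 ÷ 2 = 0 remainder 1
Reading remainders bottom to top: 1000111



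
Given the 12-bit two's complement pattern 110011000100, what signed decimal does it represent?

Binary: 110011000100
Sign bit: 1 (negative)
Invert: 001100111011
Add 1:  001100111100
Magnitude: 001100111100 = 512 + 256 + 32 + 16 + 8 + 4 = 828
Value: -828



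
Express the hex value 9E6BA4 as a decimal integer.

Expand by place value (powers of 16):
Digit values: E = 14, B = 11, A = 10
9E6BA4 = 9 × 16^5 + 14 × 16^4 + 6 × 16^3 + 11 × 16^2 + 10 × 16^1 + 4 × 16^0
= 9 × 1048576 + 14 × 65536 + 6 × 4096 + 11 × 256 + 10 × 16 + 4 × 1
= 9437184 + 917504 + 24576 + 2816 + 160 + 4
= 10382244



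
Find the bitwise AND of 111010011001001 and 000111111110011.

AND: 1 only when both bits are 1
  111010011001001
& 000111111110011
-----------------
  000010011000001
Decimal: 29897 & 4083 = 1217



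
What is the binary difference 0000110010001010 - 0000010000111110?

Method 1 - Direct subtraction (column by column from the right: bit − bit − borrow-in; if negative, add 2 and borrow 1 from the next column):
borrow: 0000000011111000
        0000110010001010
-       0000010000111110
------------------------
        0000100001001100

Method 2 - Add two's complement:
Two's complement of 0000010000111110: invert → 1111101111000001, add 1 → 1111101111000010
  0000110010001010
+ 1111101111000010
------------------
 10000100001001100  (end carry out of the top bit = 1)
Discarding the end carry: 0000100001001100
Decimal check:
  0000110010001010 = 2048 + 1024 + 128 + 8 + 2 = 3210
  0000010000111110 = 1024 + 32 + 16 + 8 + 4 + 2 = 1086
  3210 - 1086 = 2124, and 0000100001001100 = 2048 + 64 + 8 + 4 = 2124 ✓



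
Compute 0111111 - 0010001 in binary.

Method 1 - Direct subtraction (column by column from the right: bit − bit − borrow-in; if negative, add 2 and borrow 1 from the next column):
borrow: 0000000
        0111111
-       0010001
---------------
        0101110

Method 2 - Add two's complement:
Two's complement of 0010001: invert → 1101110, add 1 → 1101111
  0111111
+ 1101111
---------
 10101110  (end carry out of the top bit = 1)
Discarding the end carry: 0101110
Decimal check:
  0111111 = 32 + 16 + 8 + 4 + 2 + 1 = 63
  0010001 = 16 + 1 = 17
  63 - 17 = 46, and 0101110 = 32 + 8 + 4 + 2 = 46 ✓



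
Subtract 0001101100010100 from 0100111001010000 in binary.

Method 1 - Direct subtraction (column by column from the right: bit − bit − borrow-in; if negative, add 2 and borrow 1 from the next column):
borrow: 0110011001111000
        0100111001010000
-       0001101100010100
------------------------
        0011001100111100

Method 2 - Add two's complement:
Two's complement of 0001101100010100: invert → 1110010011101011, add 1 → 1110010011101100
  0100111001010000
+ 1110010011101100
------------------
 10011001100111100  (end carry out of the top bit = 1)
Discarding the end carry: 0011001100111100
Decimal check:
  0100111001010000 = 16384 + 2048 + 1024 + 512 + 64 + 16 = 20048
  0001101100010100 = 4096 + 2048 + 512 + 256 + 16 + 4 = 6932
  20048 - 6932 = 13116, and 0011001100111100 = 8192 + 4096 + 512 + 256 + 32 + 16 + 8 + 4 = 13116 ✓



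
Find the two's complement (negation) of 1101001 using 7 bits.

Original (sign bit 1, negative): 1101001
Step 1 - Invert all bits: 0010110
Step 2 - Add 1: 0010111
Verification: 1101001 + 0010111 = 10000000; discarding the end carry (carry out of the top bit) leaves the 7-bit value 0000000, as required for x + (-x)



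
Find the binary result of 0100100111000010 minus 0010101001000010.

Method 1 - Direct subtraction (column by column from the right: bit − bit − borrow-in; if negative, add 2 and borrow 1 from the next column):
borrow: 0111110000000000
        0100100111000010
-       0010101001000010
------------------------
        0001111110000000

Method 2 - Add two's complement:
Two's complement of 0010101001000010: invert → 1101010110111101, add 1 → 1101010110111110
  0100100111000010
+ 1101010110111110
------------------
 10001111110000000  (end carry out of the top bit = 1)
Discarding the end carry: 0001111110000000
Decimal check:
  0100100111000010 = 16384 + 2048 + 256 + 128 + 64 + 2 = 18882
  0010101001000010 = 8192 + 2048 + 512 + 64 + 2 = 10818
  18882 - 10818 = 8064, and 0001111110000000 = 4096 + 2048 + 1024 + 512 + 256 + 128 = 8064 ✓



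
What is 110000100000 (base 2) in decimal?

Sum of powers of 2 for each 1-bit:
2^5 + 2^10 + 2^11
= 32 + 1024 + 2048
= 3104



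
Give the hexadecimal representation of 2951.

Using repeated division by 16 (digits 10–15 are A–F):
2951 ÷ 16 = 184 remainder 7
184 ÷ 16 = 11 remainder 8
11 ÷ 16 = 0 remainder 11 (B)
Reading remainders bottom to top: B87



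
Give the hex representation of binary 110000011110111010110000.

Group into 4-bit nibbles from right:
  1100 = C
  0001 = 1
  1110 = E
  1110 = E
  1011 = B
  0000 = 0
Result: C1EEB0



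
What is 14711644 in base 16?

Using repeated division by 16 (digits 10–15 are A–F):
14711644 ÷ 16 = 919477 remainder 12 (C)
919477 ÷ 16 = 57467 remainder 5
57467 ÷ 16 = 3591 remainder 11 (B)
3591 ÷ 16 = 224 remainder 7
224 ÷ 16 = 14 remainder 0
14 ÷ 16 = 0 remainder 14 (E)
Reading remainders bottom to top: E07B5C

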